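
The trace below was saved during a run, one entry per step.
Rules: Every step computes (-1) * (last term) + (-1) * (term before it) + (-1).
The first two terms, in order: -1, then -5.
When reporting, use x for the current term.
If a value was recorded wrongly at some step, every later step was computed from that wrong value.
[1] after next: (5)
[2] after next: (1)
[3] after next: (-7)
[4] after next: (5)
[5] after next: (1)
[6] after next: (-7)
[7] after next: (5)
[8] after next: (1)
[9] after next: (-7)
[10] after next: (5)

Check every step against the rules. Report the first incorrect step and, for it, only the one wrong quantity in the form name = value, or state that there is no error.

Recomputing the run from the initial state:
step 1: x = 5
step 2: x = -1
step 3: x = -5
step 4: x = 5
step 5: x = -1
step 6: x = -5
step 7: x = 5
step 8: x = -1
step 9: x = -5
step 10: x = 5
The first disagreement with the trace is at step 2, where the value should be x = -1.

step 2, x = -1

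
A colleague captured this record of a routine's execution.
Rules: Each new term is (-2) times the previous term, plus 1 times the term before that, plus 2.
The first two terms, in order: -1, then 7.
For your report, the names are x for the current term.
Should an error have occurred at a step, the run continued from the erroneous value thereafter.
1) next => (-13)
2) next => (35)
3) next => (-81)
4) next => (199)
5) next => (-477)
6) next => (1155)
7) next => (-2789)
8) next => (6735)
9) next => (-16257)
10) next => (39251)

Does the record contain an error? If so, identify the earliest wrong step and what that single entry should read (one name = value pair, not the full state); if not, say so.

step 1: x = -2*(7) + (1)*(-1) + (2) = -13 -> no discrepancy
step 2: x = -2*(-13) + (1)*(7) + (2) = 35 -> matches
step 3: x = -2*(35) + (1)*(-13) + (2) = -81 -> agrees with the record
step 4: x = -2*(-81) + (1)*(35) + (2) = 199 -> in agreement
step 5: x = -2*(199) + (1)*(-81) + (2) = -477 -> consistent with the record
step 6: x = -2*(-477) + (1)*(199) + (2) = 1155 -> matches
step 7: x = -2*(1155) + (1)*(-477) + (2) = -2785 -> not what was recorded
First deviation found at step 7; the corrected entry is x = -2785.

step 7, x = -2785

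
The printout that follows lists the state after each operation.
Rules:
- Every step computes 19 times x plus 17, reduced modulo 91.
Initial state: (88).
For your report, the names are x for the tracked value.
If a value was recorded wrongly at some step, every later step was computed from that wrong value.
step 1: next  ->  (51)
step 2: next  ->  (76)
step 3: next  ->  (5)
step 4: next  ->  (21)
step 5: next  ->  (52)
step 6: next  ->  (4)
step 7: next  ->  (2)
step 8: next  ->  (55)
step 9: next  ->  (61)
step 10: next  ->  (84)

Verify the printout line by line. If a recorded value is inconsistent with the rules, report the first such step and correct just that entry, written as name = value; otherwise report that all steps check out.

Recomputing the run from the initial state:
step 1: x = 51
step 2: x = 76
step 3: x = 5
step 4: x = 21
step 5: x = 52
step 6: x = 4
step 7: x = 2
step 8: x = 55
step 9: x = 61
step 10: x = 84
This matches the printout at every step.

no error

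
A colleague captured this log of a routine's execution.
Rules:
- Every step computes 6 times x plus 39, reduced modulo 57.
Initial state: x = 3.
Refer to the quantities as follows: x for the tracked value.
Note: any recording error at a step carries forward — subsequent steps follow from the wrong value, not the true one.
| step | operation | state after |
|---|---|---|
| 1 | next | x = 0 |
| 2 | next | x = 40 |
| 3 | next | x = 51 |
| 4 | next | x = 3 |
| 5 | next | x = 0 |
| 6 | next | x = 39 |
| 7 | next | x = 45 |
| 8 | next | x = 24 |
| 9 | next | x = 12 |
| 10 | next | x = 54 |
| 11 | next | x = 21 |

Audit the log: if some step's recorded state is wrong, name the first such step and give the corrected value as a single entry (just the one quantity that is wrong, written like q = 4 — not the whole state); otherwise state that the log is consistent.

Step 1: x = (6*3 + 39) mod 57 = 0 — checks out.
Step 2: x = (6*0 + 39) mod 57 = 39 — this is not what the log shows.
First incorrect step: 2; the correct value is x = 39.

step 2, x = 39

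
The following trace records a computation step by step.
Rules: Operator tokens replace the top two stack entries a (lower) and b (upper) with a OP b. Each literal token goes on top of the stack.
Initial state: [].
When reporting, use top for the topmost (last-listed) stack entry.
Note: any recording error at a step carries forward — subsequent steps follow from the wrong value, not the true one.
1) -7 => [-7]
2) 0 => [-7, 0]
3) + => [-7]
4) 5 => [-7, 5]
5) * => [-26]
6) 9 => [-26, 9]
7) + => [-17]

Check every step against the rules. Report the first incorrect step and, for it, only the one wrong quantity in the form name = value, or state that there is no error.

Step 1: push -7: top = -7 — same as recorded.
Step 2: push 0: top = 0 — verified.
Step 3: -7 + 0 = -7 — in agreement.
Step 4: push 5: top = 5 — confirmed correct.
Step 5: -7 * 5 = -35 — the trace disagrees here.
That makes step 5 the first incorrect line — top = -35 is what it should show.

step 5, top = -35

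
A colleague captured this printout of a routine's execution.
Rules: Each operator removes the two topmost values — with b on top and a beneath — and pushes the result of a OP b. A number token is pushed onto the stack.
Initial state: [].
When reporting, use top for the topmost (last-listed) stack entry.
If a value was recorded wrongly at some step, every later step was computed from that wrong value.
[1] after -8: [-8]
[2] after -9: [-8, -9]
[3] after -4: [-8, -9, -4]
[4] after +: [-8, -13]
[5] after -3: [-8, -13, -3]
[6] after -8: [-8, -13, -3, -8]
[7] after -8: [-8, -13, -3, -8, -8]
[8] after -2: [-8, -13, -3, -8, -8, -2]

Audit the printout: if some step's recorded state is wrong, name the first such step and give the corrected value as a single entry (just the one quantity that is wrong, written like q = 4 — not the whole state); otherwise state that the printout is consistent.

Recomputing the run from the initial state:
step 1: [-8]
step 2: [-8, -9]
step 3: [-8, -9, -4]
step 4: [-8, -13]
step 5: [-8, -13, -3]
step 6: [-8, -13, -3, -8]
step 7: [-8, -13, -3, -8, -8]
step 8: [-8, -13, -3, -8, -8, -2]
This matches the printout at every step.

no error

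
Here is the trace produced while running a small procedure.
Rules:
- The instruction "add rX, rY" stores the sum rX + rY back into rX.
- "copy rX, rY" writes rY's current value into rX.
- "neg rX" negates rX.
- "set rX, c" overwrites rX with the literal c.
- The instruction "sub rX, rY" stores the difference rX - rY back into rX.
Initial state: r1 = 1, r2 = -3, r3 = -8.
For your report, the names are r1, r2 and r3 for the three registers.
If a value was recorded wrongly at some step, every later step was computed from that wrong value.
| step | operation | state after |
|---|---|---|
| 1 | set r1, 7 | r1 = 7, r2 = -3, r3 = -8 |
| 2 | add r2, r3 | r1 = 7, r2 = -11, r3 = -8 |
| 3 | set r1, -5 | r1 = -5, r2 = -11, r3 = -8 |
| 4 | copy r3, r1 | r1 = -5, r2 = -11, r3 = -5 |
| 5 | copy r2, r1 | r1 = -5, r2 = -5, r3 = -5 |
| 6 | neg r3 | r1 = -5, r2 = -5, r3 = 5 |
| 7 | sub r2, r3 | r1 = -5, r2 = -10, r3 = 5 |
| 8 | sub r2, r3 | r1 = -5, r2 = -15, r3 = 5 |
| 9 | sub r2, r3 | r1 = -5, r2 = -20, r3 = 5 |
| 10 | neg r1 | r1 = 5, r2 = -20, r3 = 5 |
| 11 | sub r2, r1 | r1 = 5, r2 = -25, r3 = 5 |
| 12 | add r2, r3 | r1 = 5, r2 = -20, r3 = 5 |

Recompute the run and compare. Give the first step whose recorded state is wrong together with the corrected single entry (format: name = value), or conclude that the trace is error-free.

no error

Step 1: r1 = 7 — exactly as logged.
Step 2: r2 = -3 + -8 = -11 — same as recorded.
Step 3: r1 = -5 — verified.
Step 4: r3 = -5 — exactly as logged.
Step 5: r2 = -5 — consistent with the trace.
Step 6: r3 = -(-5) = 5 — consistent with the trace.
Step 7: r2 = -5 - 5 = -10 — consistent with the trace.
Step 8: r2 = -10 - 5 = -15 — matches.
Step 9: r2 = -15 - 5 = -20 — no discrepancy.
Step 10: r1 = -(-5) = 5 — matches.
Step 11: r2 = -20 - 5 = -25 — no discrepancy.
Step 12: r2 = -25 + 5 = -20 — in agreement.
No step deviates from the rules.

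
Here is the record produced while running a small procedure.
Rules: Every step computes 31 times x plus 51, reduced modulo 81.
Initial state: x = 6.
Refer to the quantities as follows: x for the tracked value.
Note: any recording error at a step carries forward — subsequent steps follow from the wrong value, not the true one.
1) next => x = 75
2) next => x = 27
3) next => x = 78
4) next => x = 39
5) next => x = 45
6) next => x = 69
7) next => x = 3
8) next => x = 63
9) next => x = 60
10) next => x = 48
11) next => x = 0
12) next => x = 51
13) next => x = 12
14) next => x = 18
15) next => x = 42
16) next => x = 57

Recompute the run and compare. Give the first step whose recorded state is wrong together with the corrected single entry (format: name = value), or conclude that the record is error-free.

1. x = (31*6 + 51) mod 81 = 75 (exactly as logged)
2. x = (31*75 + 51) mod 81 = 27 (checks out)
3. x = (31*27 + 51) mod 81 = 78 (matches)
4. x = (31*78 + 51) mod 81 = 39 (confirmed correct)
5. x = (31*39 + 51) mod 81 = 45 (checks out)
6. x = (31*45 + 51) mod 81 = 69 (exactly as logged)
7. x = (31*69 + 51) mod 81 = 3 (same as recorded)
8. x = (31*3 + 51) mod 81 = 63 (no discrepancy)
9. x = (31*63 + 51) mod 81 = 60 (in agreement)
10. x = (31*60 + 51) mod 81 = 48 (matches)
11. x = (31*48 + 51) mod 81 = 0 (consistent with the record)
12. x = (31*0 + 51) mod 81 = 51 (matches)
13. x = (31*51 + 51) mod 81 = 12 (confirmed correct)
14. x = (31*12 + 51) mod 81 = 18 (confirmed correct)
15. x = (31*18 + 51) mod 81 = 42 (no discrepancy)
16. x = (31*42 + 51) mod 81 = 57 (no discrepancy)
All entries verified; no error found.

no error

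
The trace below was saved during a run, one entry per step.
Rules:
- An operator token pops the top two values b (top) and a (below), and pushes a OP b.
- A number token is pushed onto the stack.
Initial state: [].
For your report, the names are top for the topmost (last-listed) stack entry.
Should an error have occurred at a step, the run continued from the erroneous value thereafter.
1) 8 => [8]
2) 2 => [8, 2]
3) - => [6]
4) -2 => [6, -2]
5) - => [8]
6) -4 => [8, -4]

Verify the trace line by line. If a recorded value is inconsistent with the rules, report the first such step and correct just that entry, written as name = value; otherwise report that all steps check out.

no error

step 1: push 8: top = 8 -> same as recorded
step 2: push 2: top = 2 -> no discrepancy
step 3: 8 - 2 = 6 -> no discrepancy
step 4: push -2: top = -2 -> matches
step 5: 6 - -2 = 8 -> verified
step 6: push -4: top = -4 -> no discrepancy
The recomputation confirms every line.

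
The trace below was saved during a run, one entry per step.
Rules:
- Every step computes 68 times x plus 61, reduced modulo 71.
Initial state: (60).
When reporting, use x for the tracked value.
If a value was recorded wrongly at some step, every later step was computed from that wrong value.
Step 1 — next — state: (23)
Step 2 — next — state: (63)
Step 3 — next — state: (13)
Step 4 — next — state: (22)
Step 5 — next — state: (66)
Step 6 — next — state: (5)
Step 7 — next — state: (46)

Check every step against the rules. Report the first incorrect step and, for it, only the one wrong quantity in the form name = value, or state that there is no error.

1. x = (68*60 + 61) mod 71 = 23 (checks out)
2. x = (68*23 + 61) mod 71 = 63 (in agreement)
3. x = (68*63 + 61) mod 71 = 14 (a discrepancy with the trace)
That makes step 3 the first incorrect line — x = 14 is what it should show.

step 3, x = 14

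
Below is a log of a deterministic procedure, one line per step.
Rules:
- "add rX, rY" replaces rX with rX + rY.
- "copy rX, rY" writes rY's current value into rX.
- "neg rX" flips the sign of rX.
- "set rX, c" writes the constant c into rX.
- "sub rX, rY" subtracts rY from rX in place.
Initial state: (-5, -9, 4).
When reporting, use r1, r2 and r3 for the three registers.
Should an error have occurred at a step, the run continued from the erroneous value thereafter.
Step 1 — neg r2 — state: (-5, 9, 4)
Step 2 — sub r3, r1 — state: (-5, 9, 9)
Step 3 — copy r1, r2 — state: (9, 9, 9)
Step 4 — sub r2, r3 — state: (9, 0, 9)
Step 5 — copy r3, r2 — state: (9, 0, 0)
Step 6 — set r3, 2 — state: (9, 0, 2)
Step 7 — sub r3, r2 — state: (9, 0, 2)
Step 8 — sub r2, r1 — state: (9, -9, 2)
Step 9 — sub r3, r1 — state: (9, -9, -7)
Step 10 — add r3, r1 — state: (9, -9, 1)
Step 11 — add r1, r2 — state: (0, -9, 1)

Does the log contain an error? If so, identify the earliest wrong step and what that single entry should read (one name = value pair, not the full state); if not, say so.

step 10, r3 = 2

1. r2 = -(-9) = 9 (exactly as logged)
2. r3 = 4 - -5 = 9 (confirmed correct)
3. r1 = 9 (verified)
4. r2 = 9 - 9 = 0 (in agreement)
5. r3 = 0 (checks out)
6. r3 = 2 (agrees with the log)
7. r3 = 2 - 0 = 2 (same as recorded)
8. r2 = 0 - 9 = -9 (no discrepancy)
9. r3 = 2 - 9 = -7 (agrees with the log)
10. r3 = -7 + 9 = 2 (this is not what the log shows)
Conclusion: step 10 carries the first error; the entry should be r3 = 2.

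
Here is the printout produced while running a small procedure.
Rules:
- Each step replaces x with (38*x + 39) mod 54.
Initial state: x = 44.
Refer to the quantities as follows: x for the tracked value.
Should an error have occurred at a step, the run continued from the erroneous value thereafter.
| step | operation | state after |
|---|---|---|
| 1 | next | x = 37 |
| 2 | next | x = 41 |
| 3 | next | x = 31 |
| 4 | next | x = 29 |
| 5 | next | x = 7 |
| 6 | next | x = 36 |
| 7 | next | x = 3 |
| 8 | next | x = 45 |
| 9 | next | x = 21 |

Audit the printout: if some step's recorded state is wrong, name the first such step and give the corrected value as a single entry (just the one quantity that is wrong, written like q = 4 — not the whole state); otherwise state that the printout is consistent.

step 6, x = 35

Recomputing the run from the initial state:
step 1: x = 37
step 2: x = 41
step 3: x = 31
step 4: x = 29
step 5: x = 7
step 6: x = 35
step 7: x = 19
step 8: x = 5
step 9: x = 13
The first disagreement with the printout is at step 6, where the value should be x = 35.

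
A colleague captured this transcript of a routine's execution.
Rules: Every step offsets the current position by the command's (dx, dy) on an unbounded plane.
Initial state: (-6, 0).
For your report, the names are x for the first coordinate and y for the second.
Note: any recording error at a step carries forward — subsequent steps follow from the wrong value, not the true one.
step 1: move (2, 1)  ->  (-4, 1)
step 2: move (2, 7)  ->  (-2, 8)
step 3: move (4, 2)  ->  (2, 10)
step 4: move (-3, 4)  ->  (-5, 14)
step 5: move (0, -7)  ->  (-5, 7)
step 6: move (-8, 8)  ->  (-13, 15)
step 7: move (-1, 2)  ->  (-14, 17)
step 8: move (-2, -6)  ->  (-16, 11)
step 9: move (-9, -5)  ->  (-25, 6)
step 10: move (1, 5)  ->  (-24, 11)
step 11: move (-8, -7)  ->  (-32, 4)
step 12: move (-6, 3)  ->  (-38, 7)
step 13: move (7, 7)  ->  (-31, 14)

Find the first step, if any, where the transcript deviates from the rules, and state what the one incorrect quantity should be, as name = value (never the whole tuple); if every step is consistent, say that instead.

step 4, x = -1

Step 1: x = -6 + (2) = -4, y = 0 + (1) = 1 — confirmed correct.
Step 2: x = -4 + (2) = -2, y = 1 + (7) = 8 — checks out.
Step 3: x = -2 + (4) = 2, y = 8 + (2) = 10 — matches.
Step 4: x = 2 + (-3) = -1, y = 10 + (4) = 14 — not what was recorded.
The earliest wrong entry is at step 4: it should read x = -1.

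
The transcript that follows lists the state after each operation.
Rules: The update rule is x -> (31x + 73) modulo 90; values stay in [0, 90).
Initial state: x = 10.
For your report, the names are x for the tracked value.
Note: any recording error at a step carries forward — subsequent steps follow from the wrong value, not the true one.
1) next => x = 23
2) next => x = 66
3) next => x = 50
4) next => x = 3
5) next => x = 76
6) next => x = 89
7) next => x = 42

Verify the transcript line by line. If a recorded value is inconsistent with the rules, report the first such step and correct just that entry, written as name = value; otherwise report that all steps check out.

step 3, x = 49

Recomputing the run from the initial state:
step 1: x = 23
step 2: x = 66
step 3: x = 49
step 4: x = 62
step 5: x = 15
step 6: x = 88
step 7: x = 11
The first disagreement with the transcript is at step 3, where the value should be x = 49.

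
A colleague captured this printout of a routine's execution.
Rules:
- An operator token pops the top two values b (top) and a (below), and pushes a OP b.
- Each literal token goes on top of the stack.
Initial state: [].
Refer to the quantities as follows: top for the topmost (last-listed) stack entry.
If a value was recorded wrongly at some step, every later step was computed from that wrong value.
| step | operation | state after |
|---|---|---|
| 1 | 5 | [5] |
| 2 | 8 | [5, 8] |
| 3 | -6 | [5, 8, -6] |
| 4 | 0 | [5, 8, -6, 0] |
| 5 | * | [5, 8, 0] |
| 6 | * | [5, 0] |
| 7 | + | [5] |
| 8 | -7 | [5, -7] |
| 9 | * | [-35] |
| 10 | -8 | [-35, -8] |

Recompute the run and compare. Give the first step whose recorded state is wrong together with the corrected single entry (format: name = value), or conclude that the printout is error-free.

no error

Recomputing the run from the initial state:
step 1: [5]
step 2: [5, 8]
step 3: [5, 8, -6]
step 4: [5, 8, -6, 0]
step 5: [5, 8, 0]
step 6: [5, 0]
step 7: [5]
step 8: [5, -7]
step 9: [-35]
step 10: [-35, -8]
This matches the printout at every step.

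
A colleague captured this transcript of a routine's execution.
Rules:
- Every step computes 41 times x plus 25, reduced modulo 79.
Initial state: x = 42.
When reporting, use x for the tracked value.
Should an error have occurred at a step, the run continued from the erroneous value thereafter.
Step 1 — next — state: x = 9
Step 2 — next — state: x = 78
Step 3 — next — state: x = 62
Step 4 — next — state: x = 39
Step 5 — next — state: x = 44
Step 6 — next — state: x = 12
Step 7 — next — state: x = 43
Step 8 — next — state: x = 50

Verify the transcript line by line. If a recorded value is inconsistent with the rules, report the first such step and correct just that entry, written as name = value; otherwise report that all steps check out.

Step 1: x = (41*42 + 25) mod 79 = 9 — agrees with the transcript.
Step 2: x = (41*9 + 25) mod 79 = 78 — in agreement.
Step 3: x = (41*78 + 25) mod 79 = 63 — first mismatch against the transcript.
That makes step 3 the first incorrect line — x = 63 is what it should show.

step 3, x = 63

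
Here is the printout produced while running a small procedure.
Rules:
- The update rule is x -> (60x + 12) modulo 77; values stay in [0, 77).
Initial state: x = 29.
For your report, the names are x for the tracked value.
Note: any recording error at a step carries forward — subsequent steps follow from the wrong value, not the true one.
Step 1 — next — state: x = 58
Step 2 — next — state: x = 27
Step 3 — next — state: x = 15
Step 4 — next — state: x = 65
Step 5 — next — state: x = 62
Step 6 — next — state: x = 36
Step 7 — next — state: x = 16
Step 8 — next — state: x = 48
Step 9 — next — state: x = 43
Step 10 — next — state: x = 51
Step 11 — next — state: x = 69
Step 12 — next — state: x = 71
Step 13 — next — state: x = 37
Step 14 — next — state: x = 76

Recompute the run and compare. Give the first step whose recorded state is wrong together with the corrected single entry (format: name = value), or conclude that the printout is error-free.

no error

1. x = (60*29 + 12) mod 77 = 58 (in agreement)
2. x = (60*58 + 12) mod 77 = 27 (agrees with the printout)
3. x = (60*27 + 12) mod 77 = 15 (exactly as logged)
4. x = (60*15 + 12) mod 77 = 65 (matches)
5. x = (60*65 + 12) mod 77 = 62 (in agreement)
6. x = (60*62 + 12) mod 77 = 36 (in agreement)
7. x = (60*36 + 12) mod 77 = 16 (exactly as logged)
8. x = (60*16 + 12) mod 77 = 48 (same as recorded)
9. x = (60*48 + 12) mod 77 = 43 (confirmed correct)
10. x = (60*43 + 12) mod 77 = 51 (verified)
11. x = (60*51 + 12) mod 77 = 69 (same as recorded)
12. x = (60*69 + 12) mod 77 = 71 (same as recorded)
13. x = (60*71 + 12) mod 77 = 37 (verified)
14. x = (60*37 + 12) mod 77 = 76 (matches)
Nothing is out of place; the run is error-free.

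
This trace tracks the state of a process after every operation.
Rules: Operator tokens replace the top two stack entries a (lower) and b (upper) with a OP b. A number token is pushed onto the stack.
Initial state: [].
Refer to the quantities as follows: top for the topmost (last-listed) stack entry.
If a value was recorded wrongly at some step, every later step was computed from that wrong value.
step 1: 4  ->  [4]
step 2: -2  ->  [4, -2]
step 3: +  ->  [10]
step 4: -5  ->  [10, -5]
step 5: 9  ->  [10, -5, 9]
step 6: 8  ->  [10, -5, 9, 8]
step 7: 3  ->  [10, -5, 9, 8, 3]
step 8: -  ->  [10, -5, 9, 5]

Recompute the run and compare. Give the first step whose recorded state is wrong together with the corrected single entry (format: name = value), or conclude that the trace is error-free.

step 3, top = 2

1. push 4: top = 4 (same as recorded)
2. push -2: top = -2 (verified)
3. 4 + -2 = 2 (not what was recorded)
Conclusion: step 3 carries the first error; the entry should be top = 2.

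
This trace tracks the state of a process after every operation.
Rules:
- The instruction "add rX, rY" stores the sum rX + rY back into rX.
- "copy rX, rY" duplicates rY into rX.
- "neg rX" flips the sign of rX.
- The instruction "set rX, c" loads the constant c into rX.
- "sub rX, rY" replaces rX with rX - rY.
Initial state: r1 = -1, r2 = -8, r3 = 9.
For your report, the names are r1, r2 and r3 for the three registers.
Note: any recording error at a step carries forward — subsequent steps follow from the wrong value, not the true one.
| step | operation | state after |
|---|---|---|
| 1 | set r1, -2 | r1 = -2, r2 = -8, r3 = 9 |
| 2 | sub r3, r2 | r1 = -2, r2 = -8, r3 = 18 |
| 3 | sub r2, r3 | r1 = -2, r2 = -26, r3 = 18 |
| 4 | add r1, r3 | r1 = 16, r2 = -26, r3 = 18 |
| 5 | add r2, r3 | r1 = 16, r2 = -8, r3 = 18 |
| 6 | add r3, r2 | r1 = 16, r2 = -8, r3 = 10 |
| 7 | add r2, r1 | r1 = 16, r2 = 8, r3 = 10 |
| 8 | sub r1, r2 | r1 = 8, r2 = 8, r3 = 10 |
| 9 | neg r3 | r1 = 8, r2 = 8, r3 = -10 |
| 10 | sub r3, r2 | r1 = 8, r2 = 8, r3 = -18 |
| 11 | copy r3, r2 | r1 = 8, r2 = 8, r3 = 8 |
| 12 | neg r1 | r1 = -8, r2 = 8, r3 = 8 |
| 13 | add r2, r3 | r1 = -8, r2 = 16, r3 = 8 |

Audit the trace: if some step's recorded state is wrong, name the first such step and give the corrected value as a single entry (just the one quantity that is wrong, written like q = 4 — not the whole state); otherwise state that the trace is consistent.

step 2, r3 = 17

Step 1: r1 = -2 — confirmed correct.
Step 2: r3 = 9 - -8 = 17 — the trace disagrees here.
Step 2 is the first one off; corrected, r3 = 17.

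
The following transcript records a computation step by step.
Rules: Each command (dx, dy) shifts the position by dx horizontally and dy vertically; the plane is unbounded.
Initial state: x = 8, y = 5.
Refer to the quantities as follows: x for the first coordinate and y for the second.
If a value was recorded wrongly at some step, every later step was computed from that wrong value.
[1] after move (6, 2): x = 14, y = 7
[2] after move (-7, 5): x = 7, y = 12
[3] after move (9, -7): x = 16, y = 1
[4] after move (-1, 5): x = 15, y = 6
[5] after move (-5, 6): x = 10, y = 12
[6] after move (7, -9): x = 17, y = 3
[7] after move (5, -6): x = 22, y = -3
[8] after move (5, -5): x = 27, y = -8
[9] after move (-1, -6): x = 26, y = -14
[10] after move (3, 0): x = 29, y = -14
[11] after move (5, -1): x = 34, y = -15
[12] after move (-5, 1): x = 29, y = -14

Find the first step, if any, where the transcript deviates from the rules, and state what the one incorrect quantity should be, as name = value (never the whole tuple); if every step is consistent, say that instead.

step 3, y = 5

1. x = 8 + (6) = 14, y = 5 + (2) = 7 (consistent with the transcript)
2. x = 14 + (-7) = 7, y = 7 + (5) = 12 (exactly as logged)
3. x = 7 + (9) = 16, y = 12 + (-7) = 5 (first mismatch against the transcript)
That makes step 3 the first incorrect line — y = 5 is what it should show.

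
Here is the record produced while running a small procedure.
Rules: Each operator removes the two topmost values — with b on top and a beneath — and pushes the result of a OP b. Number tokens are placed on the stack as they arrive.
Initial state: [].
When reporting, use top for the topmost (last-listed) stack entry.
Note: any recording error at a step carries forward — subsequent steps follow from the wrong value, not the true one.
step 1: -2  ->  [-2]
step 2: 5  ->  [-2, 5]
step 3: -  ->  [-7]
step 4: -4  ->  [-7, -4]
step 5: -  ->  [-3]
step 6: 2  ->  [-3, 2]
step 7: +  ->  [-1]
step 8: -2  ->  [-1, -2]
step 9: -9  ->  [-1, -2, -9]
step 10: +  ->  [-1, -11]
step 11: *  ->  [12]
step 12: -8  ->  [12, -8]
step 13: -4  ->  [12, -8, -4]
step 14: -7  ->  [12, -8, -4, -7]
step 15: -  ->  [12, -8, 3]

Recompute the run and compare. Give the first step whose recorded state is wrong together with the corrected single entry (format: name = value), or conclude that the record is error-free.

Step 1: push -2: top = -2 — confirmed correct.
Step 2: push 5: top = 5 — no discrepancy.
Step 3: -2 - 5 = -7 — in agreement.
Step 4: push -4: top = -4 — consistent with the record.
Step 5: -7 - -4 = -3 — matches.
Step 6: push 2: top = 2 — confirmed correct.
Step 7: -3 + 2 = -1 — same as recorded.
Step 8: push -2: top = -2 — in agreement.
Step 9: push -9: top = -9 — agrees with the record.
Step 10: -2 + -9 = -11 — checks out.
Step 11: -1 * -11 = 11 — the record disagrees here.
Step 11 is the first one off; corrected, top = 11.

step 11, top = 11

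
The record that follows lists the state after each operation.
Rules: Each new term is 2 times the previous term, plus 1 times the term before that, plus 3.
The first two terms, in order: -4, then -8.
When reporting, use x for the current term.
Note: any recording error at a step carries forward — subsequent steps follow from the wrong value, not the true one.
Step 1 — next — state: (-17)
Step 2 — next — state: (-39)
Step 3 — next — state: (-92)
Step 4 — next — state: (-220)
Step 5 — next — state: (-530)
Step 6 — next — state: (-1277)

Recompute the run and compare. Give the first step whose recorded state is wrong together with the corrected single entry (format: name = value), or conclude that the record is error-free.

Recomputing the run from the initial state:
step 1: x = -17
step 2: x = -39
step 3: x = -92
step 4: x = -220
step 5: x = -529
step 6: x = -1275
The first disagreement with the record is at step 5, where the value should be x = -529.

step 5, x = -529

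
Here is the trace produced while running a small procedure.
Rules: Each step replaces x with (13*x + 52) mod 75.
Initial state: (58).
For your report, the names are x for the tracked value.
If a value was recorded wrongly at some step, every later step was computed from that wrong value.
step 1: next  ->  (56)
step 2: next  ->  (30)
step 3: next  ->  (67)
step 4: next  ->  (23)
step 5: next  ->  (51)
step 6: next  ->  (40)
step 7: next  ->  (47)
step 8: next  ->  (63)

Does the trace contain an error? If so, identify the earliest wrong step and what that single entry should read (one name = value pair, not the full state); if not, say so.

no error

step 1: x = (13*58 + 52) mod 75 = 56 -> in agreement
step 2: x = (13*56 + 52) mod 75 = 30 -> exactly as logged
step 3: x = (13*30 + 52) mod 75 = 67 -> consistent with the trace
step 4: x = (13*67 + 52) mod 75 = 23 -> checks out
step 5: x = (13*23 + 52) mod 75 = 51 -> matches
step 6: x = (13*51 + 52) mod 75 = 40 -> consistent with the trace
step 7: x = (13*40 + 52) mod 75 = 47 -> agrees with the trace
step 8: x = (13*47 + 52) mod 75 = 63 -> in agreement
Each recorded entry agrees with the recomputation.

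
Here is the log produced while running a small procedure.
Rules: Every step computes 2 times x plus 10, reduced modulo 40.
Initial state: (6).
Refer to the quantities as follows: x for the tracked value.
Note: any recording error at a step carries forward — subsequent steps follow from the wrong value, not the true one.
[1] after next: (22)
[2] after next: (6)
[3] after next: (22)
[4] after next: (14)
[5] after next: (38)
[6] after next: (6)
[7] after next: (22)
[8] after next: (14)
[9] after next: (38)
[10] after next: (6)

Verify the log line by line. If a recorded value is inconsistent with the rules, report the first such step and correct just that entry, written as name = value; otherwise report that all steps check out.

step 1: x = (2*6 + 10) mod 40 = 22 -> in agreement
step 2: x = (2*22 + 10) mod 40 = 14 -> the entry is off here
The earliest wrong entry is at step 2: it should read x = 14.

step 2, x = 14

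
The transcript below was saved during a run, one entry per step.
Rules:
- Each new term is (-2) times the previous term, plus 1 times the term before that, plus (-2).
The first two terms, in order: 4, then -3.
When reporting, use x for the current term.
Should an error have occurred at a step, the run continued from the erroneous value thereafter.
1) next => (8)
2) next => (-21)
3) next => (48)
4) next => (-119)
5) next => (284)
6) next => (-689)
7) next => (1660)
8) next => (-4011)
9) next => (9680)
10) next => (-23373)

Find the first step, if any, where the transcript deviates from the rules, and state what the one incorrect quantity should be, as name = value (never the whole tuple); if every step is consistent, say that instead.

Recomputing the run from the initial state:
step 1: x = 8
step 2: x = -21
step 3: x = 48
step 4: x = -119
step 5: x = 284
step 6: x = -689
step 7: x = 1660
step 8: x = -4011
step 9: x = 9680
step 10: x = -23373
This matches the transcript at every step.

no error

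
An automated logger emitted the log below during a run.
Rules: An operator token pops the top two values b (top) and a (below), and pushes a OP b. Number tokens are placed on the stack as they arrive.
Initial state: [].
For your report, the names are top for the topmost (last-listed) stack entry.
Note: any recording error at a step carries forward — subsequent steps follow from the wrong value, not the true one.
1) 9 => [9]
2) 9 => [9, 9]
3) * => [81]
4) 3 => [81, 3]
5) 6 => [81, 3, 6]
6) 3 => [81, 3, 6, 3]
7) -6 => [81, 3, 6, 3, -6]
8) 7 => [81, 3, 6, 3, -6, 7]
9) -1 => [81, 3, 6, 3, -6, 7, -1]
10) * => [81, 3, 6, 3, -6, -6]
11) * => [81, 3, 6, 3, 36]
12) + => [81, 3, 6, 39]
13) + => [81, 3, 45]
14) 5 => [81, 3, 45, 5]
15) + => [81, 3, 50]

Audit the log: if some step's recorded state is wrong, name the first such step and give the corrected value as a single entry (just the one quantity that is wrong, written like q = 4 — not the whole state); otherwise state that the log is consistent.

1. push 9: top = 9 (verified)
2. push 9: top = 9 (same as recorded)
3. 9 * 9 = 81 (matches)
4. push 3: top = 3 (in agreement)
5. push 6: top = 6 (checks out)
6. push 3: top = 3 (matches)
7. push -6: top = -6 (confirmed correct)
8. push 7: top = 7 (in agreement)
9. push -1: top = -1 (matches)
10. 7 * -1 = -7 (the recorded entry deviates here)
The earliest wrong entry is at step 10: it should read top = -7.

step 10, top = -7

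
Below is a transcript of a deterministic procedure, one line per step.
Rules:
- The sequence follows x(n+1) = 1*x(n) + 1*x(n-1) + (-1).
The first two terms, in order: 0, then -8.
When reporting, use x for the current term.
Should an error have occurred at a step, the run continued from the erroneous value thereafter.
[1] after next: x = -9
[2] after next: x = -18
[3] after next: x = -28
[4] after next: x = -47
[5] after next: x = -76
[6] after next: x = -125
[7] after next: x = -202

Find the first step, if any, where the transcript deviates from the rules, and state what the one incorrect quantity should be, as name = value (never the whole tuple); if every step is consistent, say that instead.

1. x = 1*(-8) + (1)*(0) + (-1) = -9 (in agreement)
2. x = 1*(-9) + (1)*(-8) + (-1) = -18 (in agreement)
3. x = 1*(-18) + (1)*(-9) + (-1) = -28 (checks out)
4. x = 1*(-28) + (1)*(-18) + (-1) = -47 (agrees with the transcript)
5. x = 1*(-47) + (1)*(-28) + (-1) = -76 (matches)
6. x = 1*(-76) + (1)*(-47) + (-1) = -124 (not what was recorded)
Conclusion: step 6 carries the first error; the entry should be x = -124.

step 6, x = -124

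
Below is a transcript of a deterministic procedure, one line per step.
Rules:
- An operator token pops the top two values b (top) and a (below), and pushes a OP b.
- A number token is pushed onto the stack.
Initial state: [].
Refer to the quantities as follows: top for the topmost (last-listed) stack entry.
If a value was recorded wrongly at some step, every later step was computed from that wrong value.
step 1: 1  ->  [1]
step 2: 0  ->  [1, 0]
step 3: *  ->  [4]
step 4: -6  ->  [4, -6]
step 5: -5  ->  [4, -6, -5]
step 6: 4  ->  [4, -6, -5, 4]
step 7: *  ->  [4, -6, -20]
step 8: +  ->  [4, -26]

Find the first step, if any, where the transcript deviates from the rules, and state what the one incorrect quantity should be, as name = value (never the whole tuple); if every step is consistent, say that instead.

step 3, top = 0

Step 1: push 1: top = 1 — verified.
Step 2: push 0: top = 0 — confirmed correct.
Step 3: 1 * 0 = 0 — a discrepancy with the transcript.
The audit stops at step 3: the recorded entry is wrong and should be top = 0.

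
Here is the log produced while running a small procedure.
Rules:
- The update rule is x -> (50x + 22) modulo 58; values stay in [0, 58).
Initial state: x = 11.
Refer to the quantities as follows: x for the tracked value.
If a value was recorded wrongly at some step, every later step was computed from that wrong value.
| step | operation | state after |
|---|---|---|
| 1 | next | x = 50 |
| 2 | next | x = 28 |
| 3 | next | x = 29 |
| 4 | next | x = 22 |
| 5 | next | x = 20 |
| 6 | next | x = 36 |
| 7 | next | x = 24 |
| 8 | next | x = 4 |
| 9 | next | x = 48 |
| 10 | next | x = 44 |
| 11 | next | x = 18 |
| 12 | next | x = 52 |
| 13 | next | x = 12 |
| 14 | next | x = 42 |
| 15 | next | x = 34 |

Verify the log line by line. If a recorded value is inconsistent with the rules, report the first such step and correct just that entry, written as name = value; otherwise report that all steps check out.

Recomputing the run from the initial state:
step 1: x = 50
step 2: x = 28
step 3: x = 30
step 4: x = 14
step 5: x = 26
step 6: x = 46
step 7: x = 2
step 8: x = 6
step 9: x = 32
step 10: x = 56
step 11: x = 38
step 12: x = 8
step 13: x = 16
step 14: x = 10
step 15: x = 0
The first disagreement with the log is at step 3, where the value should be x = 30.

step 3, x = 30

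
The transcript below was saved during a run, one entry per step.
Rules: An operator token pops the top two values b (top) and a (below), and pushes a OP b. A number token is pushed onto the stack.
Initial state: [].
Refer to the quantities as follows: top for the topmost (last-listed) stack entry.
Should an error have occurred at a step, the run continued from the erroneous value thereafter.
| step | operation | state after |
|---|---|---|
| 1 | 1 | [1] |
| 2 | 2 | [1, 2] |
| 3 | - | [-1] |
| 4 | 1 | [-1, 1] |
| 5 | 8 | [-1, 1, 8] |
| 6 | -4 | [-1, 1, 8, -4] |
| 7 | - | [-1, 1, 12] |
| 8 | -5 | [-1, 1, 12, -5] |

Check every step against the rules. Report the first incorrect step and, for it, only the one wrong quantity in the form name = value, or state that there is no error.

no error

step 1: push 1: top = 1 -> matches
step 2: push 2: top = 2 -> exactly as logged
step 3: 1 - 2 = -1 -> agrees with the transcript
step 4: push 1: top = 1 -> consistent with the transcript
step 5: push 8: top = 8 -> consistent with the transcript
step 6: push -4: top = -4 -> no discrepancy
step 7: 8 - -4 = 12 -> checks out
step 8: push -5: top = -5 -> no discrepancy
The recomputation confirms every line.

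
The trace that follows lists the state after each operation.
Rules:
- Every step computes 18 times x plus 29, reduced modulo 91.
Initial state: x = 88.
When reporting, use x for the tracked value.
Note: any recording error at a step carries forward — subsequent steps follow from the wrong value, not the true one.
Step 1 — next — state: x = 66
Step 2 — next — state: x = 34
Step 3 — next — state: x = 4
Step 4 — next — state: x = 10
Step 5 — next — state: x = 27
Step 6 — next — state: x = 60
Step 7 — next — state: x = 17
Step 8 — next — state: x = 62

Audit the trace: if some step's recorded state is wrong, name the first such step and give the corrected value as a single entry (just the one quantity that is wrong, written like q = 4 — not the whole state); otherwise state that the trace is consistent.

no error

Recomputing the run from the initial state:
step 1: x = 66
step 2: x = 34
step 3: x = 4
step 4: x = 10
step 5: x = 27
step 6: x = 60
step 7: x = 17
step 8: x = 62
This matches the trace at every step.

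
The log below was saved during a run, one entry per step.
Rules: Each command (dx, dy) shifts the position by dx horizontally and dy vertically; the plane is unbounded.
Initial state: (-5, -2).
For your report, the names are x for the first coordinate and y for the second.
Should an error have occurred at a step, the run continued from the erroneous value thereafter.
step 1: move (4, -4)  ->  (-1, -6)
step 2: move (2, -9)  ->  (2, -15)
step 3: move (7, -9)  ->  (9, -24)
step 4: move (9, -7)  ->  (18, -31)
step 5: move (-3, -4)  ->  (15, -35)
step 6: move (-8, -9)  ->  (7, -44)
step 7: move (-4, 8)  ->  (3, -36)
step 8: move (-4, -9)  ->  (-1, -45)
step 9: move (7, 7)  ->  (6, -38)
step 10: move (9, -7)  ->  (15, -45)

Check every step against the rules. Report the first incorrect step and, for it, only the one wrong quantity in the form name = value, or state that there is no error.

step 2, x = 1

Recomputing the run from the initial state:
step 1: x = -1, y = -6
step 2: x = 1, y = -15
step 3: x = 8, y = -24
step 4: x = 17, y = -31
step 5: x = 14, y = -35
step 6: x = 6, y = -44
step 7: x = 2, y = -36
step 8: x = -2, y = -45
step 9: x = 5, y = -38
step 10: x = 14, y = -45
The first disagreement with the log is at step 2, where the value should be x = 1.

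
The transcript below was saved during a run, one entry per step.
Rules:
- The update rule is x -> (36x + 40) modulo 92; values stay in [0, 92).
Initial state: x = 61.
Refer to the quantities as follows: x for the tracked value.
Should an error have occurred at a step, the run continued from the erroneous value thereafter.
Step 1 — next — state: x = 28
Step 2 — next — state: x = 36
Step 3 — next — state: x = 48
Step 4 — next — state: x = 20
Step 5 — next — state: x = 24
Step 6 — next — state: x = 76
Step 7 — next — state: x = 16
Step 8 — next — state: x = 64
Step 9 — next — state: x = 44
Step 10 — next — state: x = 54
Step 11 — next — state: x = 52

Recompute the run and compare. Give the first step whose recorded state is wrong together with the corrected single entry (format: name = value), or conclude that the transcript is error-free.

step 10, x = 60

1. x = (36*61 + 40) mod 92 = 28 (checks out)
2. x = (36*28 + 40) mod 92 = 36 (consistent with the transcript)
3. x = (36*36 + 40) mod 92 = 48 (same as recorded)
4. x = (36*48 + 40) mod 92 = 20 (exactly as logged)
5. x = (36*20 + 40) mod 92 = 24 (checks out)
6. x = (36*24 + 40) mod 92 = 76 (verified)
7. x = (36*76 + 40) mod 92 = 16 (in agreement)
8. x = (36*16 + 40) mod 92 = 64 (matches)
9. x = (36*64 + 40) mod 92 = 44 (agrees with the transcript)
10. x = (36*44 + 40) mod 92 = 60 (the transcript has a different value)
Step 10 is the first one off; corrected, x = 60.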